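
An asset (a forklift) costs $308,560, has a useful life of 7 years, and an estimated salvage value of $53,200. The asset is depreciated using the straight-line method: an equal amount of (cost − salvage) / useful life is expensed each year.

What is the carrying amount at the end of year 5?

Depreciable base = $308,560 − $53,200 = $255,360.
Annual expense = $255,360 / 7 = $36,480.
End of year 1: book value $272,080.
End of year 2: book value $235,600.
End of year 3: book value $199,120.
End of year 4: book value $162,640.
End of year 5: book value $126,160.

$126,160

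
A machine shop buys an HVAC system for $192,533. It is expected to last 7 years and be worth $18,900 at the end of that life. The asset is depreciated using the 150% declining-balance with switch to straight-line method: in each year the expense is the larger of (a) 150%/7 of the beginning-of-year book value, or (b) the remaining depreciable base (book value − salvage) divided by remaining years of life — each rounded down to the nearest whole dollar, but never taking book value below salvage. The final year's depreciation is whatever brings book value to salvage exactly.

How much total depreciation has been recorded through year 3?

Depreciable base = $192,533 − $18,900 = $173,633.
Year 1: DB = ⌊$192,533 × 150%/7⌋ = $41,257; SL = ⌊$173,633/7⌋ = $24,804 → take DB $41,257. Book value $151,276.
Year 2: DB = ⌊$151,276 × 150%/7⌋ = $32,416; SL = ⌊$132,376/6⌋ = $22,062 → take DB $32,416. Book value $118,860.
Year 3: DB = ⌊$118,860 × 150%/7⌋ = $25,470; SL = ⌊$99,960/5⌋ = $19,992 → take DB $25,470. Book value $93,390.
Accumulated through year 3 = $192,533 − $93,390 = $99,143.

$99,143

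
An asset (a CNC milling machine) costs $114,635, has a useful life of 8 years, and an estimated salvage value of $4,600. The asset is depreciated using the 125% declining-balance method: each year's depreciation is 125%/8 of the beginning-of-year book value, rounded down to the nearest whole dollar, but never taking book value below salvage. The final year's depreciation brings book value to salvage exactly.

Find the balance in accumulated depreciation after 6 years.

$73,271

Depreciable base = $114,635 − $4,600 = $110,035.
Year 1: ⌊$114,635 × 125%/8⌋ = $17,911. Book value $96,724.
Year 2: ⌊$96,724 × 125%/8⌋ = $15,113. Book value $81,611.
Year 3: ⌊$81,611 × 125%/8⌋ = $12,751. Book value $68,860.
Year 4: ⌊$68,860 × 125%/8⌋ = $10,759. Book value $58,101.
Year 5: ⌊$58,101 × 125%/8⌋ = $9,078. Book value $49,023.
Year 6: ⌊$49,023 × 125%/8⌋ = $7,659. Book value $41,364.
Accumulated through year 6 = $114,635 − $41,364 = $73,271.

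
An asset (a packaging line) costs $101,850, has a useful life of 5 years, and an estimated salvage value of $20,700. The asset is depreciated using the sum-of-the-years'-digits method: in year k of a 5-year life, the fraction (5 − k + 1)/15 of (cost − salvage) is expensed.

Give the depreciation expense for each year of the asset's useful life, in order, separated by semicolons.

Depreciable base = $101,850 − $20,700 = $81,150.
Sum of the years' digits = 5+4+3+2+1 = 15.
Year 1: $81,150 × 5/15 = $27,050. Book value $74,800.
Year 2: $81,150 × 4/15 = $21,640. Book value $53,160.
Year 3: $81,150 × 3/15 = $16,230. Book value $36,930.
Year 4: $81,150 × 2/15 = $10,820. Book value $26,110.
Year 5: $81,150 × 1/15 = $5,410. Book value $20,700.

$27,050; $21,640; $16,230; $10,820; $5,410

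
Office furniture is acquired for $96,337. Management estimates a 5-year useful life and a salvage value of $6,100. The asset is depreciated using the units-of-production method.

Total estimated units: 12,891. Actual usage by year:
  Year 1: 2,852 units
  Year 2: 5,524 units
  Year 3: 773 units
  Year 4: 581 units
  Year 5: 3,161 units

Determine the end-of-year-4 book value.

Depreciable base = $96,337 − $6,100 = $90,237.
Rate = $90,237 / 12,891 units = $7 per unit.
Year 1: 2,852 × $7 = $19,964. Book value $76,373.
Year 2: 5,524 × $7 = $38,668. Book value $37,705.
Year 3: 773 × $7 = $5,411. Book value $32,294.
Year 4: 581 × $7 = $4,067. Book value $28,227.

$28,227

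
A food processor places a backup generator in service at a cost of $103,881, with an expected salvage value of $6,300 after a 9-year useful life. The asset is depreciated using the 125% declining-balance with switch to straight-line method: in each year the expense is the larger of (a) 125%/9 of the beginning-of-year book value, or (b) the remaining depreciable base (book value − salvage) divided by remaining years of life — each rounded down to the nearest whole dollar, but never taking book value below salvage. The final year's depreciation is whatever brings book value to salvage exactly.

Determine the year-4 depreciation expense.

Depreciable base = $103,881 − $6,300 = $97,581.
Year 1: DB = ⌊$103,881 × 125%/9⌋ = $14,427; SL = ⌊$97,581/9⌋ = $10,842 → take DB $14,427. Book value $89,454.
Year 2: DB = ⌊$89,454 × 125%/9⌋ = $12,424; SL = ⌊$83,154/8⌋ = $10,394 → take DB $12,424. Book value $77,030.
Year 3: DB = ⌊$77,030 × 125%/9⌋ = $10,698; SL = ⌊$70,730/7⌋ = $10,104 → take DB $10,698. Book value $66,332.
Year 4: DB = ⌊$66,332 × 125%/9⌋ = $9,212; SL = ⌊$60,032/6⌋ = $10,005 → take SL $10,005. Book value $56,327.

$10,005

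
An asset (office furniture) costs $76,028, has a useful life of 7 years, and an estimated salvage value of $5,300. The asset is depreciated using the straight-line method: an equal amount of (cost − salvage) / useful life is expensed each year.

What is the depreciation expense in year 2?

$10,104

Depreciable base = $76,028 − $5,300 = $70,728.
Annual expense = $70,728 / 7 = $10,104.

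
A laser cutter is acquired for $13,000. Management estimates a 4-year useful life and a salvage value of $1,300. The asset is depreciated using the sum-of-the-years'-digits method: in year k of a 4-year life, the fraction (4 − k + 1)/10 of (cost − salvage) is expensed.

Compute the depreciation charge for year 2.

$3,510

Depreciable base = $13,000 − $1,300 = $11,700.
Sum of the years' digits = 4+3+2+1 = 10.
Year 1: $11,700 × 4/10 = $4,680. Book value $8,320.
Year 2: $11,700 × 3/10 = $3,510. Book value $4,810.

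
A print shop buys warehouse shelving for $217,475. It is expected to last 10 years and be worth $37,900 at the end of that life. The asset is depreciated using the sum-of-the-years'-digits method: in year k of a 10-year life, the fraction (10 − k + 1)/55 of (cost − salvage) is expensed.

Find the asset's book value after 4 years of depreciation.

Depreciable base = $217,475 − $37,900 = $179,575.
Sum of the years' digits = 10+9+8+7+6+5+4+3+2+1 = 55.
Year 1: $179,575 × 10/55 = $32,650. Book value $184,825.
Year 2: $179,575 × 9/55 = $29,385. Book value $155,440.
Year 3: $179,575 × 8/55 = $26,120. Book value $129,320.
Year 4: $179,575 × 7/55 = $22,855. Book value $106,465.

$106,465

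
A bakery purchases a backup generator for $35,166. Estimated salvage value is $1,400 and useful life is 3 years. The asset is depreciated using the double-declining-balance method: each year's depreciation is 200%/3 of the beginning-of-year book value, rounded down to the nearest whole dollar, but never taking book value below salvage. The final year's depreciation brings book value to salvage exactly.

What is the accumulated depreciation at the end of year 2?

Depreciable base = $35,166 − $1,400 = $33,766.
Year 1: ⌊$35,166 × 200%/3⌋ = $23,444. Book value $11,722.
Year 2: ⌊$11,722 × 200%/3⌋ = $7,814. Book value $3,908.
Accumulated through year 2 = $35,166 − $3,908 = $31,258.

$31,258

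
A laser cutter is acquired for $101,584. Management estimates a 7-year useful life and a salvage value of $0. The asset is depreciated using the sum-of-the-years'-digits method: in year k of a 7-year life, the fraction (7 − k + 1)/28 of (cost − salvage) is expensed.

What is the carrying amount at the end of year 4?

Depreciable base = $101,584 − $0 = $101,584.
Sum of the years' digits = 7+6+5+4+3+2+1 = 28.
Year 1: $101,584 × 7/28 = $25,396. Book value $76,188.
Year 2: $101,584 × 6/28 = $21,768. Book value $54,420.
Year 3: $101,584 × 5/28 = $18,140. Book value $36,280.
Year 4: $101,584 × 4/28 = $14,512. Book value $21,768.

$21,768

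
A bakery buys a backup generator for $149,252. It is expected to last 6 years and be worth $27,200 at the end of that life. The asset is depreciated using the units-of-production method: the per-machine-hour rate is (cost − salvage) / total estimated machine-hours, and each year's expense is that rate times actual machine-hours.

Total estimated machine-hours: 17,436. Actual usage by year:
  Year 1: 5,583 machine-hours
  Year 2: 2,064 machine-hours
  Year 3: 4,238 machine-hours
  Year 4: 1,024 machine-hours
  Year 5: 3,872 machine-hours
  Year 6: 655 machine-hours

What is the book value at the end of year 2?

$95,723

Depreciable base = $149,252 − $27,200 = $122,052.
Rate = $122,052 / 17,436 machine-hours = $7 per machine-hour.
Year 1: 5,583 × $7 = $39,081. Book value $110,171.
Year 2: 2,064 × $7 = $14,448. Book value $95,723.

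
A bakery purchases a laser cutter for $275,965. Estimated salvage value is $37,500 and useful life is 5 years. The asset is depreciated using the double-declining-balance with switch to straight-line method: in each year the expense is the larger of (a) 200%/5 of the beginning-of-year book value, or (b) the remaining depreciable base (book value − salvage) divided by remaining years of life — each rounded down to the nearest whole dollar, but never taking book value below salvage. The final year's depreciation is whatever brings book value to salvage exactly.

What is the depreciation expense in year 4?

Depreciable base = $275,965 − $37,500 = $238,465.
Year 1: DB = ⌊$275,965 × 200%/5⌋ = $110,386; SL = ⌊$238,465/5⌋ = $47,693 → take DB $110,386. Book value $165,579.
Year 2: DB = ⌊$165,579 × 200%/5⌋ = $66,231; SL = ⌊$128,079/4⌋ = $32,019 → take DB $66,231. Book value $99,348.
Year 3: DB = ⌊$99,348 × 200%/5⌋ = $39,739; SL = ⌊$61,848/3⌋ = $20,616 → take DB $39,739. Book value $59,609.
Year 4: DB = ⌊$59,609 × 200%/5⌋ = $23,843; SL = ⌊$22,109/2⌋ = $11,054 → take DB $23,843, capped at $22,109. Book value $37,500.

$22,109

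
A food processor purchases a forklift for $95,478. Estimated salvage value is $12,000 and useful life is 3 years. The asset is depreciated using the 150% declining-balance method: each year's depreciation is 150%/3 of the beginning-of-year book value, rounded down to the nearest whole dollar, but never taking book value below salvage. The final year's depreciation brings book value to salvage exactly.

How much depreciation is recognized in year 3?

$11,870

Depreciable base = $95,478 − $12,000 = $83,478.
Year 1: ⌊$95,478 × 150%/3⌋ = $47,739. Book value $47,739.
Year 2: ⌊$47,739 × 150%/3⌋ = $23,869. Book value $23,870.
Year 3 (final): $23,870 − $12,000 = $11,870. Book value $12,000.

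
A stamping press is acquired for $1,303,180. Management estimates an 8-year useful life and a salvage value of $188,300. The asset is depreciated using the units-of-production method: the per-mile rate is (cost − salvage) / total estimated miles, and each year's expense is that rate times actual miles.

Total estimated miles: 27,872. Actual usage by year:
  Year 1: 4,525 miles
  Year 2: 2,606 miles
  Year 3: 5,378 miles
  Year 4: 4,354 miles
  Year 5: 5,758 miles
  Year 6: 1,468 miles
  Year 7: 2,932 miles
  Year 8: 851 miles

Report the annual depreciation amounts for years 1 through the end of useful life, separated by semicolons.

$181,000; $104,240; $215,120; $174,160; $230,320; $58,720; $117,280; $34,040

Depreciable base = $1,303,180 − $188,300 = $1,114,880.
Rate = $1,114,880 / 27,872 miles = $40 per mile.
Year 1: 4,525 × $40 = $181,000. Book value $1,122,180.
Year 2: 2,606 × $40 = $104,240. Book value $1,017,940.
Year 3: 5,378 × $40 = $215,120. Book value $802,820.
Year 4: 4,354 × $40 = $174,160. Book value $628,660.
Year 5: 5,758 × $40 = $230,320. Book value $398,340.
Year 6: 1,468 × $40 = $58,720. Book value $339,620.
Year 7: 2,932 × $40 = $117,280. Book value $222,340.
Year 8: 851 × $40 = $34,040. Book value $188,300.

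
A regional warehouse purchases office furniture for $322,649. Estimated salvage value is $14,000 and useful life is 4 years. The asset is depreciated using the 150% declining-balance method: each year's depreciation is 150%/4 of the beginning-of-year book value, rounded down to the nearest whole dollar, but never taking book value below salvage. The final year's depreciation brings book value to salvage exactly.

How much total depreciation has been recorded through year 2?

$196,614

Depreciable base = $322,649 − $14,000 = $308,649.
Year 1: ⌊$322,649 × 150%/4⌋ = $120,993. Book value $201,656.
Year 2: ⌊$201,656 × 150%/4⌋ = $75,621. Book value $126,035.
Accumulated through year 2 = $322,649 − $126,035 = $196,614.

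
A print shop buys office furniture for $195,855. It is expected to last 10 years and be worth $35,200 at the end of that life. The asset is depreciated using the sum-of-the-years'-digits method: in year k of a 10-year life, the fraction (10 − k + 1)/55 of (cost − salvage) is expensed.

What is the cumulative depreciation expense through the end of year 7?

$143,129

Depreciable base = $195,855 − $35,200 = $160,655.
Sum of the years' digits = 10+9+8+7+6+5+4+3+2+1 = 55.
Year 1: $160,655 × 10/55 = $29,210. Book value $166,645.
Year 2: $160,655 × 9/55 = $26,289. Book value $140,356.
Year 3: $160,655 × 8/55 = $23,368. Book value $116,988.
Year 4: $160,655 × 7/55 = $20,447. Book value $96,541.
Year 5: $160,655 × 6/55 = $17,526. Book value $79,015.
Year 6: $160,655 × 5/55 = $14,605. Book value $64,410.
Year 7: $160,655 × 4/55 = $11,684. Book value $52,726.
Accumulated through year 7 = $195,855 − $52,726 = $143,129.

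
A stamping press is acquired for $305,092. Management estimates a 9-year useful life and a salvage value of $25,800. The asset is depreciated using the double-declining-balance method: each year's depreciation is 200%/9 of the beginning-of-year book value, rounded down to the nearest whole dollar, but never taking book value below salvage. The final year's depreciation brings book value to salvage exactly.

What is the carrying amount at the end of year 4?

$111,650

Depreciable base = $305,092 − $25,800 = $279,292.
Year 1: ⌊$305,092 × 200%/9⌋ = $67,798. Book value $237,294.
Year 2: ⌊$237,294 × 200%/9⌋ = $52,732. Book value $184,562.
Year 3: ⌊$184,562 × 200%/9⌋ = $41,013. Book value $143,549.
Year 4: ⌊$143,549 × 200%/9⌋ = $31,899. Book value $111,650.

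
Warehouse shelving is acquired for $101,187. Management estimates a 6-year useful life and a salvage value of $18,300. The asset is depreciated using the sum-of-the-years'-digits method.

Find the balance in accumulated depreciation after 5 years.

$78,940

Depreciable base = $101,187 − $18,300 = $82,887.
Sum of the years' digits = 6+5+4+3+2+1 = 21.
Year 1: $82,887 × 6/21 = $23,682. Book value $77,505.
Year 2: $82,887 × 5/21 = $19,735. Book value $57,770.
Year 3: $82,887 × 4/21 = $15,788. Book value $41,982.
Year 4: $82,887 × 3/21 = $11,841. Book value $30,141.
Year 5: $82,887 × 2/21 = $7,894. Book value $22,247.
Accumulated through year 5 = $101,187 − $22,247 = $78,940.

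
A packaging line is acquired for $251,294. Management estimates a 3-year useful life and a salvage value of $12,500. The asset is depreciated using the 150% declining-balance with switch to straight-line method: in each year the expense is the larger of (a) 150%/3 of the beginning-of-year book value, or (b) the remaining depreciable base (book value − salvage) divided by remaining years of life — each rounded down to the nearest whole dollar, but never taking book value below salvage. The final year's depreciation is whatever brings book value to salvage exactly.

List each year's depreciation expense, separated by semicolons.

Depreciable base = $251,294 − $12,500 = $238,794.
Year 1: DB = ⌊$251,294 × 150%/3⌋ = $125,647; SL = ⌊$238,794/3⌋ = $79,598 → take DB $125,647. Book value $125,647.
Year 2: DB = ⌊$125,647 × 150%/3⌋ = $62,823; SL = ⌊$113,147/2⌋ = $56,573 → take DB $62,823. Book value $62,824.
Year 3 (final): $62,824 − $12,500 = $50,324. Book value $12,500.

$125,647; $62,823; $50,324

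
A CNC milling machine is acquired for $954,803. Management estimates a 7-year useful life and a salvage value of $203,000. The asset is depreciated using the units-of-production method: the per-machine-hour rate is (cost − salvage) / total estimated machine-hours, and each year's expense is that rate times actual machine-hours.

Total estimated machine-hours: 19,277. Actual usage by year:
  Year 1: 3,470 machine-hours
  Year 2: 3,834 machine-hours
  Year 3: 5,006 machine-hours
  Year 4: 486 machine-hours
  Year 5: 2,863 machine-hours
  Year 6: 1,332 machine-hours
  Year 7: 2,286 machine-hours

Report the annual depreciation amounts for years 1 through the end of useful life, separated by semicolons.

Depreciable base = $954,803 − $203,000 = $751,803.
Rate = $751,803 / 19,277 machine-hours = $39 per machine-hour.
Year 1: 3,470 × $39 = $135,330. Book value $819,473.
Year 2: 3,834 × $39 = $149,526. Book value $669,947.
Year 3: 5,006 × $39 = $195,234. Book value $474,713.
Year 4: 486 × $39 = $18,954. Book value $455,759.
Year 5: 2,863 × $39 = $111,657. Book value $344,102.
Year 6: 1,332 × $39 = $51,948. Book value $292,154.
Year 7: 2,286 × $39 = $89,154. Book value $203,000.

$135,330; $149,526; $195,234; $18,954; $111,657; $51,948; $89,154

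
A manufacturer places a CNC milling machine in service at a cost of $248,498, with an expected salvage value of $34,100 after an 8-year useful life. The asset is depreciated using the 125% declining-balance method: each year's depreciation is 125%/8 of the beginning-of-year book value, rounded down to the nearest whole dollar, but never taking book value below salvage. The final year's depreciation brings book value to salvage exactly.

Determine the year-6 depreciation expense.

$16,604

Depreciable base = $248,498 − $34,100 = $214,398.
Year 1: ⌊$248,498 × 125%/8⌋ = $38,827. Book value $209,671.
Year 2: ⌊$209,671 × 125%/8⌋ = $32,761. Book value $176,910.
Year 3: ⌊$176,910 × 125%/8⌋ = $27,642. Book value $149,268.
Year 4: ⌊$149,268 × 125%/8⌋ = $23,323. Book value $125,945.
Year 5: ⌊$125,945 × 125%/8⌋ = $19,678. Book value $106,267.
Year 6: ⌊$106,267 × 125%/8⌋ = $16,604. Book value $89,663.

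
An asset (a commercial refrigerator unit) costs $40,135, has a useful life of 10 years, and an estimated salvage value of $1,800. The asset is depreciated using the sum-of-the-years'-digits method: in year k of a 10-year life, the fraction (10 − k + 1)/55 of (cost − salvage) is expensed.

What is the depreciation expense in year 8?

$2,091

Depreciable base = $40,135 − $1,800 = $38,335.
Sum of the years' digits = 10+9+8+7+6+5+4+3+2+1 = 55.
Year 1: $38,335 × 10/55 = $6,970. Book value $33,165.
Year 2: $38,335 × 9/55 = $6,273. Book value $26,892.
Year 3: $38,335 × 8/55 = $5,576. Book value $21,316.
Year 4: $38,335 × 7/55 = $4,879. Book value $16,437.
Year 5: $38,335 × 6/55 = $4,182. Book value $12,255.
Year 6: $38,335 × 5/55 = $3,485. Book value $8,770.
Year 7: $38,335 × 4/55 = $2,788. Book value $5,982.
Year 8: $38,335 × 3/55 = $2,091. Book value $3,891.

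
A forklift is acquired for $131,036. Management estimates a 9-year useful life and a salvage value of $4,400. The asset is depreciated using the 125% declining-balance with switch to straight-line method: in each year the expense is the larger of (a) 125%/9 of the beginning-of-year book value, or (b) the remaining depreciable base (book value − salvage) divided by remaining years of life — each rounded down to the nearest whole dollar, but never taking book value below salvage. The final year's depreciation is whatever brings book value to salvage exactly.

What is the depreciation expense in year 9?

Depreciable base = $131,036 − $4,400 = $126,636.
Year 1: DB = ⌊$131,036 × 125%/9⌋ = $18,199; SL = ⌊$126,636/9⌋ = $14,070 → take DB $18,199. Book value $112,837.
Year 2: DB = ⌊$112,837 × 125%/9⌋ = $15,671; SL = ⌊$108,437/8⌋ = $13,554 → take DB $15,671. Book value $97,166.
Year 3: DB = ⌊$97,166 × 125%/9⌋ = $13,495; SL = ⌊$92,766/7⌋ = $13,252 → take DB $13,495. Book value $83,671.
Year 4: DB = ⌊$83,671 × 125%/9⌋ = $11,620; SL = ⌊$79,271/6⌋ = $13,211 → take SL $13,211. Book value $70,460.
Year 5: DB = ⌊$70,460 × 125%/9⌋ = $9,786; SL = ⌊$66,060/5⌋ = $13,212 → take SL $13,212. Book value $57,248.
Year 6: DB = ⌊$57,248 × 125%/9⌋ = $7,951; SL = ⌊$52,848/4⌋ = $13,212 → take SL $13,212. Book value $44,036.
Year 7: DB = ⌊$44,036 × 125%/9⌋ = $6,116; SL = ⌊$39,636/3⌋ = $13,212 → take SL $13,212. Book value $30,824.
Year 8: DB = ⌊$30,824 × 125%/9⌋ = $4,281; SL = ⌊$26,424/2⌋ = $13,212 → take SL $13,212. Book value $17,612.
Year 9 (final): $17,612 − $4,400 = $13,212. Book value $4,400.

$13,212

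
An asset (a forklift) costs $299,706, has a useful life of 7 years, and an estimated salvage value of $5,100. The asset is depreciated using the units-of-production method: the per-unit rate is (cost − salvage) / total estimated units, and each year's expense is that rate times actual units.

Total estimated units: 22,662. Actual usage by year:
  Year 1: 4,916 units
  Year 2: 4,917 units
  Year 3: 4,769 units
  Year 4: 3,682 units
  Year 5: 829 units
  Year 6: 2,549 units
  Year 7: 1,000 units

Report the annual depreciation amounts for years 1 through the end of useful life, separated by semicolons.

$63,908; $63,921; $61,997; $47,866; $10,777; $33,137; $13,000

Depreciable base = $299,706 − $5,100 = $294,606.
Rate = $294,606 / 22,662 units = $13 per unit.
Year 1: 4,916 × $13 = $63,908. Book value $235,798.
Year 2: 4,917 × $13 = $63,921. Book value $171,877.
Year 3: 4,769 × $13 = $61,997. Book value $109,880.
Year 4: 3,682 × $13 = $47,866. Book value $62,014.
Year 5: 829 × $13 = $10,777. Book value $51,237.
Year 6: 2,549 × $13 = $33,137. Book value $18,100.
Year 7: 1,000 × $13 = $13,000. Book value $5,100.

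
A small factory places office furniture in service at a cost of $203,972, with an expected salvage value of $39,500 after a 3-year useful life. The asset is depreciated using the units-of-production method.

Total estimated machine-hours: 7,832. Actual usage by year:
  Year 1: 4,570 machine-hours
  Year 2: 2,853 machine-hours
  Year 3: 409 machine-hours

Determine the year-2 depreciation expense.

$59,913

Depreciable base = $203,972 − $39,500 = $164,472.
Rate = $164,472 / 7,832 machine-hours = $21 per machine-hour.
Year 1: 4,570 × $21 = $95,970. Book value $108,002.
Year 2: 2,853 × $21 = $59,913. Book value $48,089.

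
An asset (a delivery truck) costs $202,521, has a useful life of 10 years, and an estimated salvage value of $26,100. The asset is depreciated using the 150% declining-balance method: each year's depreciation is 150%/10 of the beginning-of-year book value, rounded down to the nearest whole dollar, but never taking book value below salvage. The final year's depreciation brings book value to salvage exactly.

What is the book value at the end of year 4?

$105,718

Depreciable base = $202,521 − $26,100 = $176,421.
Year 1: ⌊$202,521 × 150%/10⌋ = $30,378. Book value $172,143.
Year 2: ⌊$172,143 × 150%/10⌋ = $25,821. Book value $146,322.
Year 3: ⌊$146,322 × 150%/10⌋ = $21,948. Book value $124,374.
Year 4: ⌊$124,374 × 150%/10⌋ = $18,656. Book value $105,718.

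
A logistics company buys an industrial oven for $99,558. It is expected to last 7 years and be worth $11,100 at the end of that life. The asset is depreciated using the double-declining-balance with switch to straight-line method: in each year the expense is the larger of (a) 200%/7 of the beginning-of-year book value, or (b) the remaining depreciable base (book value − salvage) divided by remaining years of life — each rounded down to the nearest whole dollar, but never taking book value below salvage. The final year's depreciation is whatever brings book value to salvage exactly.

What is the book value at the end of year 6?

$13,224

Depreciable base = $99,558 − $11,100 = $88,458.
Year 1: DB = ⌊$99,558 × 200%/7⌋ = $28,445; SL = ⌊$88,458/7⌋ = $12,636 → take DB $28,445. Book value $71,113.
Year 2: DB = ⌊$71,113 × 200%/7⌋ = $20,318; SL = ⌊$60,013/6⌋ = $10,002 → take DB $20,318. Book value $50,795.
Year 3: DB = ⌊$50,795 × 200%/7⌋ = $14,512; SL = ⌊$39,695/5⌋ = $7,939 → take DB $14,512. Book value $36,283.
Year 4: DB = ⌊$36,283 × 200%/7⌋ = $10,366; SL = ⌊$25,183/4⌋ = $6,295 → take DB $10,366. Book value $25,917.
Year 5: DB = ⌊$25,917 × 200%/7⌋ = $7,404; SL = ⌊$14,817/3⌋ = $4,939 → take DB $7,404. Book value $18,513.
Year 6: DB = ⌊$18,513 × 200%/7⌋ = $5,289; SL = ⌊$7,413/2⌋ = $3,706 → take DB $5,289. Book value $13,224.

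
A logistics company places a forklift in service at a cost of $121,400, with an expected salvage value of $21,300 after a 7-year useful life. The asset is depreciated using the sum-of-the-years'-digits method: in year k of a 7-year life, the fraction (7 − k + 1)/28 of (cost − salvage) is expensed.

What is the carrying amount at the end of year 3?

Depreciable base = $121,400 − $21,300 = $100,100.
Sum of the years' digits = 7+6+5+4+3+2+1 = 28.
Year 1: $100,100 × 7/28 = $25,025. Book value $96,375.
Year 2: $100,100 × 6/28 = $21,450. Book value $74,925.
Year 3: $100,100 × 5/28 = $17,875. Book value $57,050.

$57,050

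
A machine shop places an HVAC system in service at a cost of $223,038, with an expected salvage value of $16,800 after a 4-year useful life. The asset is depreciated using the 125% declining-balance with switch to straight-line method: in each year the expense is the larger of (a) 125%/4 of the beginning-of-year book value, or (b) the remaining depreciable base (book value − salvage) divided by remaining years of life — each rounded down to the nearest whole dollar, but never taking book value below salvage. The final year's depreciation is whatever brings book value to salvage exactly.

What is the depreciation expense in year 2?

$47,918

Depreciable base = $223,038 − $16,800 = $206,238.
Year 1: DB = ⌊$223,038 × 125%/4⌋ = $69,699; SL = ⌊$206,238/4⌋ = $51,559 → take DB $69,699. Book value $153,339.
Year 2: DB = ⌊$153,339 × 125%/4⌋ = $47,918; SL = ⌊$136,539/3⌋ = $45,513 → take DB $47,918. Book value $105,421.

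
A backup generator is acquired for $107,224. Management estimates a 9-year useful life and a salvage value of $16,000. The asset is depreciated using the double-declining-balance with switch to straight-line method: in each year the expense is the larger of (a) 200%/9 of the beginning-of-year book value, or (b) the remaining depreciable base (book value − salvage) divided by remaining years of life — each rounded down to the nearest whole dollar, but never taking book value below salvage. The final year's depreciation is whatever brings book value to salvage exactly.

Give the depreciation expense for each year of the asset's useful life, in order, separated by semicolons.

$23,827; $18,532; $14,414; $11,211; $8,720; $6,782; $5,275; $2,463; $0

Depreciable base = $107,224 − $16,000 = $91,224.
Year 1: DB = ⌊$107,224 × 200%/9⌋ = $23,827; SL = ⌊$91,224/9⌋ = $10,136 → take DB $23,827. Book value $83,397.
Year 2: DB = ⌊$83,397 × 200%/9⌋ = $18,532; SL = ⌊$67,397/8⌋ = $8,424 → take DB $18,532. Book value $64,865.
Year 3: DB = ⌊$64,865 × 200%/9⌋ = $14,414; SL = ⌊$48,865/7⌋ = $6,980 → take DB $14,414. Book value $50,451.
Year 4: DB = ⌊$50,451 × 200%/9⌋ = $11,211; SL = ⌊$34,451/6⌋ = $5,741 → take DB $11,211. Book value $39,240.
Year 5: DB = ⌊$39,240 × 200%/9⌋ = $8,720; SL = ⌊$23,240/5⌋ = $4,648 → take DB $8,720. Book value $30,520.
Year 6: DB = ⌊$30,520 × 200%/9⌋ = $6,782; SL = ⌊$14,520/4⌋ = $3,630 → take DB $6,782. Book value $23,738.
Year 7: DB = ⌊$23,738 × 200%/9⌋ = $5,275; SL = ⌊$7,738/3⌋ = $2,579 → take DB $5,275. Book value $18,463.
Year 8: DB = ⌊$18,463 × 200%/9⌋ = $4,102; SL = ⌊$2,463/2⌋ = $1,231 → take DB $4,102, capped at $2,463. Book value $16,000.
Year 9 (final): $16,000 − $16,000 = $0. Book value $16,000.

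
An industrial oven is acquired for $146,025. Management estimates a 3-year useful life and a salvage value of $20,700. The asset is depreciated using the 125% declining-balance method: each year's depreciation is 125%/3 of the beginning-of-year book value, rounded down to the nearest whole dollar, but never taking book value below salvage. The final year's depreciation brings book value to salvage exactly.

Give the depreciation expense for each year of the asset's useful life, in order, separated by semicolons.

Depreciable base = $146,025 − $20,700 = $125,325.
Year 1: ⌊$146,025 × 125%/3⌋ = $60,843. Book value $85,182.
Year 2: ⌊$85,182 × 125%/3⌋ = $35,492. Book value $49,690.
Year 3 (final): $49,690 − $20,700 = $28,990. Book value $20,700.

$60,843; $35,492; $28,990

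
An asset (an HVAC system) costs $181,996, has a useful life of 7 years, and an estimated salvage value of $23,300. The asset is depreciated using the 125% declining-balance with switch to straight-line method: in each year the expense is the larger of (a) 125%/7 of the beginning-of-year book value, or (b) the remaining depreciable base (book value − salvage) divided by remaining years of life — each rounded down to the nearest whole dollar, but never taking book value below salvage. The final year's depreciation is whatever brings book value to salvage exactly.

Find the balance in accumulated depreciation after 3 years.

$81,122

Depreciable base = $181,996 − $23,300 = $158,696.
Year 1: DB = ⌊$181,996 × 125%/7⌋ = $32,499; SL = ⌊$158,696/7⌋ = $22,670 → take DB $32,499. Book value $149,497.
Year 2: DB = ⌊$149,497 × 125%/7⌋ = $26,695; SL = ⌊$126,197/6⌋ = $21,032 → take DB $26,695. Book value $122,802.
Year 3: DB = ⌊$122,802 × 125%/7⌋ = $21,928; SL = ⌊$99,502/5⌋ = $19,900 → take DB $21,928. Book value $100,874.
Accumulated through year 3 = $181,996 − $100,874 = $81,122.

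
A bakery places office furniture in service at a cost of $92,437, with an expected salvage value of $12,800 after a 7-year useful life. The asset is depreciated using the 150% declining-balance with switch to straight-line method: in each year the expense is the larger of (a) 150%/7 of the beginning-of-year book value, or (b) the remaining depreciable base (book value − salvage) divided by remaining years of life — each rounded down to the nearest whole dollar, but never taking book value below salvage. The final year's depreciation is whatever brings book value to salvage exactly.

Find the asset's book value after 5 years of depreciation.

Depreciable base = $92,437 − $12,800 = $79,637.
Year 1: DB = ⌊$92,437 × 150%/7⌋ = $19,807; SL = ⌊$79,637/7⌋ = $11,376 → take DB $19,807. Book value $72,630.
Year 2: DB = ⌊$72,630 × 150%/7⌋ = $15,563; SL = ⌊$59,830/6⌋ = $9,971 → take DB $15,563. Book value $57,067.
Year 3: DB = ⌊$57,067 × 150%/7⌋ = $12,228; SL = ⌊$44,267/5⌋ = $8,853 → take DB $12,228. Book value $44,839.
Year 4: DB = ⌊$44,839 × 150%/7⌋ = $9,608; SL = ⌊$32,039/4⌋ = $8,009 → take DB $9,608. Book value $35,231.
Year 5: DB = ⌊$35,231 × 150%/7⌋ = $7,549; SL = ⌊$22,431/3⌋ = $7,477 → take DB $7,549. Book value $27,682.

$27,682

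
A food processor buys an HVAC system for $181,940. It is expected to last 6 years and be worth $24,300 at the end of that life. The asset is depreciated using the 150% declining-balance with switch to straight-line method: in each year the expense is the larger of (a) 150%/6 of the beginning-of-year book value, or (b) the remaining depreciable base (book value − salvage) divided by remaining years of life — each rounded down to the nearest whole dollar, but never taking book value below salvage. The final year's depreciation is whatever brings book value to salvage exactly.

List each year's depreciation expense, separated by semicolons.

Depreciable base = $181,940 − $24,300 = $157,640.
Year 1: DB = ⌊$181,940 × 150%/6⌋ = $45,485; SL = ⌊$157,640/6⌋ = $26,273 → take DB $45,485. Book value $136,455.
Year 2: DB = ⌊$136,455 × 150%/6⌋ = $34,113; SL = ⌊$112,155/5⌋ = $22,431 → take DB $34,113. Book value $102,342.
Year 3: DB = ⌊$102,342 × 150%/6⌋ = $25,585; SL = ⌊$78,042/4⌋ = $19,510 → take DB $25,585. Book value $76,757.
Year 4: DB = ⌊$76,757 × 150%/6⌋ = $19,189; SL = ⌊$52,457/3⌋ = $17,485 → take DB $19,189. Book value $57,568.
Year 5: DB = ⌊$57,568 × 150%/6⌋ = $14,392; SL = ⌊$33,268/2⌋ = $16,634 → take SL $16,634. Book value $40,934.
Year 6 (final): $40,934 − $24,300 = $16,634. Book value $24,300.

$45,485; $34,113; $25,585; $19,189; $16,634; $16,634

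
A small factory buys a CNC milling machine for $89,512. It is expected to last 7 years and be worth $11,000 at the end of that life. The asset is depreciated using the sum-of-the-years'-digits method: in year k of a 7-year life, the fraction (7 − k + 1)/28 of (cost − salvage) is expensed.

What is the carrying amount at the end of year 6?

$13,804

Depreciable base = $89,512 − $11,000 = $78,512.
Sum of the years' digits = 7+6+5+4+3+2+1 = 28.
Year 1: $78,512 × 7/28 = $19,628. Book value $69,884.
Year 2: $78,512 × 6/28 = $16,824. Book value $53,060.
Year 3: $78,512 × 5/28 = $14,020. Book value $39,040.
Year 4: $78,512 × 4/28 = $11,216. Book value $27,824.
Year 5: $78,512 × 3/28 = $8,412. Book value $19,412.
Year 6: $78,512 × 2/28 = $5,608. Book value $13,804.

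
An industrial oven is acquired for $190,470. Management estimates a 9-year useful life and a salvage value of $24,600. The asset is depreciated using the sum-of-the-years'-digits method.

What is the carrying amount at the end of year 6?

$46,716

Depreciable base = $190,470 − $24,600 = $165,870.
Sum of the years' digits = 9+8+7+6+5+4+3+2+1 = 45.
Year 1: $165,870 × 9/45 = $33,174. Book value $157,296.
Year 2: $165,870 × 8/45 = $29,488. Book value $127,808.
Year 3: $165,870 × 7/45 = $25,802. Book value $102,006.
Year 4: $165,870 × 6/45 = $22,116. Book value $79,890.
Year 5: $165,870 × 5/45 = $18,430. Book value $61,460.
Year 6: $165,870 × 4/45 = $14,744. Book value $46,716.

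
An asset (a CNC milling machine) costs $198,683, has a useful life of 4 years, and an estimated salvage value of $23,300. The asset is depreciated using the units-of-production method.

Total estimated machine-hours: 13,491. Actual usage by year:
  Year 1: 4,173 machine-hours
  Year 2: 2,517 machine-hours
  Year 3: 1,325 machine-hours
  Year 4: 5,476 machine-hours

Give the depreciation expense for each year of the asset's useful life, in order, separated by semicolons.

$54,249; $32,721; $17,225; $71,188

Depreciable base = $198,683 − $23,300 = $175,383.
Rate = $175,383 / 13,491 machine-hours = $13 per machine-hour.
Year 1: 4,173 × $13 = $54,249. Book value $144,434.
Year 2: 2,517 × $13 = $32,721. Book value $111,713.
Year 3: 1,325 × $13 = $17,225. Book value $94,488.
Year 4: 5,476 × $13 = $71,188. Book value $23,300.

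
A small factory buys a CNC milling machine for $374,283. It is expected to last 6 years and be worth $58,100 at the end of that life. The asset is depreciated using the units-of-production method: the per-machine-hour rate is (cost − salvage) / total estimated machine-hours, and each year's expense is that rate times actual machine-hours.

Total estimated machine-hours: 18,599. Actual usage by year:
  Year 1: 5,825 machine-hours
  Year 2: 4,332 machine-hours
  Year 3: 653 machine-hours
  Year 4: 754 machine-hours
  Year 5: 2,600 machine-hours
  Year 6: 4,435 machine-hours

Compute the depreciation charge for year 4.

$12,818

Depreciable base = $374,283 − $58,100 = $316,183.
Rate = $316,183 / 18,599 machine-hours = $17 per machine-hour.
Year 1: 5,825 × $17 = $99,025. Book value $275,258.
Year 2: 4,332 × $17 = $73,644. Book value $201,614.
Year 3: 653 × $17 = $11,101. Book value $190,513.
Year 4: 754 × $17 = $12,818. Book value $177,695.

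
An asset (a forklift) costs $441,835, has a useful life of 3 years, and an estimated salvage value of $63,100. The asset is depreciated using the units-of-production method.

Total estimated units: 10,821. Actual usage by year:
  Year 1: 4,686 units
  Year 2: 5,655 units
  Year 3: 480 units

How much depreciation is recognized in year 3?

$16,800

Depreciable base = $441,835 − $63,100 = $378,735.
Rate = $378,735 / 10,821 units = $35 per unit.
Year 1: 4,686 × $35 = $164,010. Book value $277,825.
Year 2: 5,655 × $35 = $197,925. Book value $79,900.
Year 3: 480 × $35 = $16,800. Book value $63,100.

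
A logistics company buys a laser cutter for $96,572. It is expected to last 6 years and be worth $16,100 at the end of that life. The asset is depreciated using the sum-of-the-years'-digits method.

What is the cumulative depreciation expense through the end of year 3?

$57,480

Depreciable base = $96,572 − $16,100 = $80,472.
Sum of the years' digits = 6+5+4+3+2+1 = 21.
Year 1: $80,472 × 6/21 = $22,992. Book value $73,580.
Year 2: $80,472 × 5/21 = $19,160. Book value $54,420.
Year 3: $80,472 × 4/21 = $15,328. Book value $39,092.
Accumulated through year 3 = $96,572 − $39,092 = $57,480.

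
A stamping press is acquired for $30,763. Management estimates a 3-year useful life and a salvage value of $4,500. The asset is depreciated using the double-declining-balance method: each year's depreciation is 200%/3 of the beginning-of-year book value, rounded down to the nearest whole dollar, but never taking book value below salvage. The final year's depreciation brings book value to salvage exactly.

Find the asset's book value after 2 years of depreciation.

Depreciable base = $30,763 − $4,500 = $26,263.
Year 1: ⌊$30,763 × 200%/3⌋ = $20,508. Book value $10,255.
Year 2: ⌊$10,255 × 200%/3⌋ = $6,836, capped at $5,755. Book value $4,500.

$4,500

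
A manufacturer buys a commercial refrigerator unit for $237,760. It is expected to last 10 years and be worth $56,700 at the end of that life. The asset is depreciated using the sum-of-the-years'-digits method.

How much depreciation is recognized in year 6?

Depreciable base = $237,760 − $56,700 = $181,060.
Sum of the years' digits = 10+9+8+7+6+5+4+3+2+1 = 55.
Year 1: $181,060 × 10/55 = $32,920. Book value $204,840.
Year 2: $181,060 × 9/55 = $29,628. Book value $175,212.
Year 3: $181,060 × 8/55 = $26,336. Book value $148,876.
Year 4: $181,060 × 7/55 = $23,044. Book value $125,832.
Year 5: $181,060 × 6/55 = $19,752. Book value $106,080.
Year 6: $181,060 × 5/55 = $16,460. Book value $89,620.

$16,460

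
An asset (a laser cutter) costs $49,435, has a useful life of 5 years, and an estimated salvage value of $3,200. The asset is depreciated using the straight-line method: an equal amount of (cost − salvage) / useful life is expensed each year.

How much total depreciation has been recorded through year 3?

$27,741

Depreciable base = $49,435 − $3,200 = $46,235.
Annual expense = $46,235 / 5 = $9,247.
End of year 1: book value $40,188.
End of year 2: book value $30,941.
End of year 3: book value $21,694.
Accumulated through year 3 = $49,435 − $21,694 = $27,741.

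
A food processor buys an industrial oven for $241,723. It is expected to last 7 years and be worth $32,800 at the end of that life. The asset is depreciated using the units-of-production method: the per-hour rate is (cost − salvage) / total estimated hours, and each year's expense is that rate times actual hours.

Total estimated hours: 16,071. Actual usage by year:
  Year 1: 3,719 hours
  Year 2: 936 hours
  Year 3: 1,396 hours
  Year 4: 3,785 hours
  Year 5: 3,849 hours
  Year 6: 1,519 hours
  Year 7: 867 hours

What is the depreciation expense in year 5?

Depreciable base = $241,723 − $32,800 = $208,923.
Rate = $208,923 / 16,071 hours = $13 per hour.
Year 1: 3,719 × $13 = $48,347. Book value $193,376.
Year 2: 936 × $13 = $12,168. Book value $181,208.
Year 3: 1,396 × $13 = $18,148. Book value $163,060.
Year 4: 3,785 × $13 = $49,205. Book value $113,855.
Year 5: 3,849 × $13 = $50,037. Book value $63,818.

$50,037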